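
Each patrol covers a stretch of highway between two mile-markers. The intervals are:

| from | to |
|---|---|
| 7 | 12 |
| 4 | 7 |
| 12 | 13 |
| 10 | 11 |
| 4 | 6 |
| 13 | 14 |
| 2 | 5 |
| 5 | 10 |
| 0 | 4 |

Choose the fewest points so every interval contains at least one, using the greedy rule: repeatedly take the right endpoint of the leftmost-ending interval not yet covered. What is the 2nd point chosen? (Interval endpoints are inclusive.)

10

Sorted: [0,4] [2,5] [4,6] [4,7] [5,10] [10,11] [7,12] [12,13] [13,14]
{[0,4],[2,5],[4,6],[4,7]} hit by 4; {[5,10],[10,11],[7,12]} hit by 10; {[12,13],[13,14]} hit by 13.
Points: 4, 10, 13 (3 total).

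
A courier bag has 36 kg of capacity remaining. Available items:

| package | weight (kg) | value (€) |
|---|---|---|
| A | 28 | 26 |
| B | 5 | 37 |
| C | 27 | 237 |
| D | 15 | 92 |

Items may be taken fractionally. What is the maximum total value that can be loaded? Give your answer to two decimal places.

298.53

Order: C (237/27=8.78) > B (37/5=7.40) > D (92/15=6.13) > A (26/28=0.93)
Fill: take C (27 @ 237) → take B (5 @ 37) → take 4/15 of D → 24.53; 36/36 used.
Total value = 298.53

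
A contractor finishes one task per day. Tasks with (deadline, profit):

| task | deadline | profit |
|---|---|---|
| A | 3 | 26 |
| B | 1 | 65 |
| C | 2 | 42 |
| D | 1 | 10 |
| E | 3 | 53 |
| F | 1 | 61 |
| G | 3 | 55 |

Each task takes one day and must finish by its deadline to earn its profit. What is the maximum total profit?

173

Sort by profit descending; place each in the latest free slot ≤ its deadline.
Profit order: B=65 F=61 G=55 E=53 C=42 A=26 D=10
Assign: B→slot 1, F skipped, G→slot 3, E→slot 2, C skipped, A skipped, D skipped.
Slots: [1:B] [2:E] [3:G]
Profit = 65 + 53 + 55 = 173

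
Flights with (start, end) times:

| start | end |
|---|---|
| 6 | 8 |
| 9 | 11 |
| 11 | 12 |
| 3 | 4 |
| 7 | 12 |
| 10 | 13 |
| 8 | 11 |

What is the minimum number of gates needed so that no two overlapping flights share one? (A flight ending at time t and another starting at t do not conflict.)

Count concurrent intervals with a sweep; the peak is the room count.
starts: [3, 6, 7, 8, 9, 10, 11]
ends:   [4, 8, 11, 11, 12, 12, 13]
s3→1 e4→0 s6→1 s7→2 e8→1 s8→2 s9→3 s10→4  — peak 4.

4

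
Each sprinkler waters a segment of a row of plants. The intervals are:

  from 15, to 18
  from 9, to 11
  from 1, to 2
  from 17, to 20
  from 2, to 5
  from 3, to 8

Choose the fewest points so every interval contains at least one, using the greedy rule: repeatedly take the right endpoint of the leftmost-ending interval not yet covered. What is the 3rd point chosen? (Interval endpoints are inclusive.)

11

By right end: [1,2]  [2,5]  [3,8]  [9,11]  [15,18]  [17,20]
[1,2] uncovered → point at 2; [3,8] uncovered → point at 8; [9,11] uncovered → point at 11; [15,18] uncovered → point at 18.
Points: 2, 8, 11, 18 (4 total).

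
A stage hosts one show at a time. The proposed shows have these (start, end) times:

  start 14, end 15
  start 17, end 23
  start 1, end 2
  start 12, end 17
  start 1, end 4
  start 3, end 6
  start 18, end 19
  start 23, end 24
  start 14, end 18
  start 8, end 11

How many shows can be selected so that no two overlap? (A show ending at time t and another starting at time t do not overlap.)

By end time: (1,2), (1,4), (3,6), (8,11), (14,15), (12,17), (14,18), (18,19), (17,23), (23,24).
Pick (1,2); next start ≥ 2 → (3,6); next start ≥ 6 → (8,11); next start ≥ 11 → (14,15); next start ≥ 15 → (18,19); next start ≥ 19 → (23,24).
Selected 6 shows.

6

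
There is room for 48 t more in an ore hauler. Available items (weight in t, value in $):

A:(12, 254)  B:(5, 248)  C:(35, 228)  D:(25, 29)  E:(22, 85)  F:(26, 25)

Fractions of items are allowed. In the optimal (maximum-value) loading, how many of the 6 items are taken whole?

2

Greedy by value/weight ratio, highest first.
Ratios (sorted): B 49.60, A 21.17, C 6.51, E 3.86, D 1.16, F 0.96
take B (5 @ 248); take A (12 @ 254); take 31/35 of C → 201.94. Capacity used 48/48.
2 item(s) taken whole; one partial (take 31/35 of C).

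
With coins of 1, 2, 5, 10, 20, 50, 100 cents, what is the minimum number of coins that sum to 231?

231 = 2×100 + 1×20 + 1×10 + 1×1
Total coins = 2 + 1 + 1 + 1 = 5

5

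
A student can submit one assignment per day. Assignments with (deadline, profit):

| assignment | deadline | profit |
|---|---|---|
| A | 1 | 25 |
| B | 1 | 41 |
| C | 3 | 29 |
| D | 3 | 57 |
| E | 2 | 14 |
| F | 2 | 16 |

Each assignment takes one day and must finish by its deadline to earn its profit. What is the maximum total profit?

127

Profit order: D=57 B=41 C=29 A=25 F=16 E=14
Assign: D→slot 3, B→slot 1, C→slot 2, A skipped, F skipped, E skipped.
Slots: [1:B] [2:C] [3:D]
Profit = 41 + 29 + 57 = 127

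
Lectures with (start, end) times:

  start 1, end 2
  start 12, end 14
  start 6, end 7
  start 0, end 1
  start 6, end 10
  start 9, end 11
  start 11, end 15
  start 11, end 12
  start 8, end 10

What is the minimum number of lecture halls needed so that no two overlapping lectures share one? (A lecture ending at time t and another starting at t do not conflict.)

Events (time:±→running): 0:+→1 1:-→0 1:+→1 2:-→0 6:+→1 6:+→2 7:-→1 8:+→2 9:+→3 … peak 3.

3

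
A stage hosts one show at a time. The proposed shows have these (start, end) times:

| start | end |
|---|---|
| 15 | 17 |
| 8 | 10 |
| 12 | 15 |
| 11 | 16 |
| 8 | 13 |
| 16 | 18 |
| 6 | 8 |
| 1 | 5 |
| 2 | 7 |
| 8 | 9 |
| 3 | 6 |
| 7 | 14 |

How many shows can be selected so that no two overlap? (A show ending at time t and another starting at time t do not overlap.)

By end time: (1,5), (3,6), (2,7), (6,8), (8,9), (8,10), (8,13), (7,14), (12,15), (11,16), (15,17), (16,18).
Pick (1,5); next start ≥ 5 → (6,8); next start ≥ 8 → (8,9); next start ≥ 9 → (12,15); next start ≥ 15 → (15,17).
Selected 5 shows.

5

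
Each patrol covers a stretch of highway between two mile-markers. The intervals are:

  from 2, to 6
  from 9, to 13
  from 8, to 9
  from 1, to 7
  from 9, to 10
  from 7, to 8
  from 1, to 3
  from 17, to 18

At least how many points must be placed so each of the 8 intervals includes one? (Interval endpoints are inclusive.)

4

Sorted: [1,3] [2,6] [1,7] [7,8] [8,9] [9,10] [9,13] [17,18]
{[1,3],[2,6],[1,7]} hit by 3; {[7,8],[8,9]} hit by 8; {[9,10],[9,13]} hit by 10; {[17,18]} hit by 18.
Points: 3, 8, 10, 18 (4 total).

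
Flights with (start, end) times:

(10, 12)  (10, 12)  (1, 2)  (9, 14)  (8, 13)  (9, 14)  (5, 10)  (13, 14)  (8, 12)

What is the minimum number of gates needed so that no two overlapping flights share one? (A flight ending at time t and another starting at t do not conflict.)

6

Events (time:±→running): 1:+→1 2:-→0 5:+→1 8:+→2 8:+→3 9:+→4 9:+→5 10:-→4 10:+→5 10:+→6 … peak 6.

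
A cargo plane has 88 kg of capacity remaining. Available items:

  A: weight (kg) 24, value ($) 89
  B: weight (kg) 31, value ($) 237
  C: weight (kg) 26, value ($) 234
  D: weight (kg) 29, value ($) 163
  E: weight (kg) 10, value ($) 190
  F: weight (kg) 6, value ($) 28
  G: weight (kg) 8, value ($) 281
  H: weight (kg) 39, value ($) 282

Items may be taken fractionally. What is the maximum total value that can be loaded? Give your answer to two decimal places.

1036.00

Ratios (sorted): G 35.12, E 19.00, C 9.00, B 7.65, H 7.23, D 5.62, F 4.67, A 3.71
take G (8 @ 281); take E (10 @ 190); take C (26 @ 234); take B (31 @ 237); take 13/39 of H → 94.00. Capacity used 88/88.
Total value = 1036.00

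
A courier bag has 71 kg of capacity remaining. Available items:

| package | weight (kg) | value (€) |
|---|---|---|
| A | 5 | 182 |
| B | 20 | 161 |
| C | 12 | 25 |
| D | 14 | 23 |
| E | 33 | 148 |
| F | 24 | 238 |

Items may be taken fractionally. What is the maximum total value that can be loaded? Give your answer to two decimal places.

679.67

Order: A (182/5=36.40) > F (238/24=9.92) > B (161/20=8.05) > E (148/33=4.48) > C (25/12=2.08) > D (23/14=1.64)
Fill: take A (5 @ 182) → take F (24 @ 238) → take B (20 @ 161) → take 22/33 of E → 98.67; 71/71 used.
Total value = 679.67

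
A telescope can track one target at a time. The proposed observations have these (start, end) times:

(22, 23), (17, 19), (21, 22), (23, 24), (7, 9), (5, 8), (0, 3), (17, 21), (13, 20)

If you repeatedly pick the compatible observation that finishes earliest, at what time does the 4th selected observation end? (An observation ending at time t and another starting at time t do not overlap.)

22

By end time: (0,3), (5,8), (7,9), (17,19), (13,20), (17,21), (21,22), (22,23), (23,24).
Pick (0,3); next start ≥ 3 → (5,8); next start ≥ 8 → (17,19); next start ≥ 19 → (21,22); next start ≥ 22 → (22,23); next start ≥ 23 → (23,24).
Selected: (0,3) (5,8) (17,19) (21,22) (22,23) (23,24)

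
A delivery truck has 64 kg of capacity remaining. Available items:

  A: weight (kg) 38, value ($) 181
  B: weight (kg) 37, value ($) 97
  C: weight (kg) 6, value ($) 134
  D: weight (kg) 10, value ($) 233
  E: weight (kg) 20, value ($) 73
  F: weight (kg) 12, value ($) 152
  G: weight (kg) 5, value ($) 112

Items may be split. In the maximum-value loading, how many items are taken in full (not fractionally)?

Order: D (233/10=23.30) > G (112/5=22.40) > C (134/6=22.33) > F (152/12=12.67) > A (181/38=4.76) > E (73/20=3.65) > B (97/37=2.62)
Fill: take D (10 @ 233) → take G (5 @ 112) → take C (6 @ 134) → take F (12 @ 152) → take 31/38 of A → 147.66; 64/64 used.
4 item(s) taken whole; one partial (take 31/38 of A).

4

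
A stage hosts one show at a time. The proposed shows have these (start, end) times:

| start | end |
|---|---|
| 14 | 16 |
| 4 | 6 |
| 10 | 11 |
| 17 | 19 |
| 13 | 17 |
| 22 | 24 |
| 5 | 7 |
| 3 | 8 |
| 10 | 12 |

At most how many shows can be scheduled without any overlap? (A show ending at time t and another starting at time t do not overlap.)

5

Sorted by end: (4,6)  (5,7)  (3,8)  (10,11)  (10,12)  (14,16)  (13,17)  (17,19)  (22,24)
take (4,6); take (10,11); skip (10,12); take (14,16); take (17,19); take (22,24).
Selected 5 shows.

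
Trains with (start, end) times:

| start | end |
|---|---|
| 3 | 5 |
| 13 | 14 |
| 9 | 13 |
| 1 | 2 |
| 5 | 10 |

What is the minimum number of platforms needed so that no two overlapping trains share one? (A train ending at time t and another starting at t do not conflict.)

starts: [1, 3, 5, 9, 13]
ends:   [2, 5, 10, 13, 14]
s1→1 e2→0 s3→1 e5→0 s5→1 s9→2  — peak 2.

2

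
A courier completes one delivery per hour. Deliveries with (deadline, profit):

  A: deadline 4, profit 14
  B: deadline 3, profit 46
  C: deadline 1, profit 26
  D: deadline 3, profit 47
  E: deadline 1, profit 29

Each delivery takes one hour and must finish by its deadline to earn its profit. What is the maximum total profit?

Sort by profit descending; place each in the latest free slot ≤ its deadline.
By profit: D(d3,47), B(d3,46), E(d1,29), C(d1,26), A(d4,14)
D→slot 3; B→slot 2; E→slot 1; C skipped; A→slot 4.
Profit = 29 + 46 + 47 + 14 = 136

136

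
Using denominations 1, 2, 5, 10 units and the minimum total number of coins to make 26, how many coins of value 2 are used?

26 = 2×10 + 1×5 + 1×1
Count of 2: 0

0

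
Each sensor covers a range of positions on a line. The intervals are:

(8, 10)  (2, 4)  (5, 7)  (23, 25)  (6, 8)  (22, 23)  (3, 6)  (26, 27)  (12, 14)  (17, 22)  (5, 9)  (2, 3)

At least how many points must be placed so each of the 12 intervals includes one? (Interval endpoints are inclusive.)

By right end: [2,3]  [2,4]  [3,6]  [5,7]  [6,8]  [5,9]  [8,10]  [12,14]  [17,22]  [22,23]  [23,25]  [26,27]
[2,3] uncovered → point at 3; [5,7] uncovered → point at 7; [8,10] uncovered → point at 10; [12,14] uncovered → point at 14; [17,22] uncovered → point at 22; [23,25] uncovered → point at 25; [26,27] uncovered → point at 27.
Points: 3, 7, 10, 14, 22, 25, 27 (7 total).

7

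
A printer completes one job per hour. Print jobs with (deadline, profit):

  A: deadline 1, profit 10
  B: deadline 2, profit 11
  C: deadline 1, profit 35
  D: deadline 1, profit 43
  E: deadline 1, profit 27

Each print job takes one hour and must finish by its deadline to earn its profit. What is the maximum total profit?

Sort by profit descending; place each in the latest free slot ≤ its deadline.
Profit order: D=43 C=35 E=27 B=11 A=10
Assign: D→slot 1, C skipped, E skipped, B→slot 2, A skipped.
Slots: [1:D] [2:B]
Profit = 43 + 11 = 54

54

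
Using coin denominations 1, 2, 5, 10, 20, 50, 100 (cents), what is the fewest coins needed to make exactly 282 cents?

282 − 2×100→82 − 1×50→32 − 1×20→12 − 1×10→2 − 1×2→0
Total coins = 2 + 1 + 1 + 1 + 1 = 6

6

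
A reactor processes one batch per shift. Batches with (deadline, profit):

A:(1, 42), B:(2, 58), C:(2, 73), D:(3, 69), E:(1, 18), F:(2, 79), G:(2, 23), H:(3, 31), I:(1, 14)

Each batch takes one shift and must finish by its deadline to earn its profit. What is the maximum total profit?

Sort by profit descending; place each in the latest free slot ≤ its deadline.
By profit: F(d2,79), C(d2,73), D(d3,69), B(d2,58), A(d1,42), H(d3,31), G(d2,23), E(d1,18), I(d1,14)
F→slot 2; C→slot 1; D→slot 3; B skipped; A skipped; H skipped; G skipped; E skipped; I skipped.
Profit = 73 + 79 + 69 = 221

221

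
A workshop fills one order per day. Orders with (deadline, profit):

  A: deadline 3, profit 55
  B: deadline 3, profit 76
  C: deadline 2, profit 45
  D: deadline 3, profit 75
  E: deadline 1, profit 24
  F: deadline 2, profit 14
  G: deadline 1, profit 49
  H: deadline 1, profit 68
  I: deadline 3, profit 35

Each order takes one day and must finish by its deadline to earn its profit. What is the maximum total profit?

Sort by profit descending; place each in the latest free slot ≤ its deadline.
By profit: B(d3,76), D(d3,75), H(d1,68), A(d3,55), G(d1,49), C(d2,45), I(d3,35), E(d1,24), F(d2,14)
B→slot 3; D→slot 2; H→slot 1; A skipped; G skipped; C skipped; I skipped; E skipped; F skipped.
Profit = 68 + 75 + 76 = 219

219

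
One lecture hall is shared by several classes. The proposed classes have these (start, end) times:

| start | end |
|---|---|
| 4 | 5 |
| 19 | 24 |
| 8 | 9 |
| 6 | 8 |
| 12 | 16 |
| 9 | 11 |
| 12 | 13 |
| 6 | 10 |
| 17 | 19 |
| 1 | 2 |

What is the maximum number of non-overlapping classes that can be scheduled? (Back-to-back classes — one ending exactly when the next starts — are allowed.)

8

Sort by end time and greedily take each interval whose start is ≥ the last chosen end.
By end time: (1,2), (4,5), (6,8), (8,9), (6,10), (9,11), (12,13), (12,16), (17,19), (19,24).
Pick (1,2); next start ≥ 2 → (4,5); next start ≥ 5 → (6,8); next start ≥ 8 → (8,9); next start ≥ 9 → (9,11); next start ≥ 11 → (12,13); next start ≥ 13 → (17,19); next start ≥ 19 → (19,24).
Selected 8 classes.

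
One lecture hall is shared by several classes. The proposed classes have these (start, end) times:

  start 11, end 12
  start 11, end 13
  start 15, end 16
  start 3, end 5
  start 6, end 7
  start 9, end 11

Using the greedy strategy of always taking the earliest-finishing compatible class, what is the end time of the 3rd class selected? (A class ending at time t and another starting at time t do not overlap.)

Sorted by end: (3,5)  (6,7)  (9,11)  (11,12)  (11,13)  (15,16)
take (3,5); take (6,7); take (9,11); take (11,12); take (15,16).
Selected: (3,5) (6,7) (9,11) (11,12) (15,16)

11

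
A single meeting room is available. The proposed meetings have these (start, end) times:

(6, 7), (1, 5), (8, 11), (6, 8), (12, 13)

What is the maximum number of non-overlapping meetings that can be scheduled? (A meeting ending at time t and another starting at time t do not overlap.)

Sort by end time and greedily take each interval whose start is ≥ the last chosen end.
By end time: (1,5), (6,7), (6,8), (8,11), (12,13).
Pick (1,5); next start ≥ 5 → (6,7); next start ≥ 7 → (8,11); next start ≥ 11 → (12,13).
Selected 4 meetings.

4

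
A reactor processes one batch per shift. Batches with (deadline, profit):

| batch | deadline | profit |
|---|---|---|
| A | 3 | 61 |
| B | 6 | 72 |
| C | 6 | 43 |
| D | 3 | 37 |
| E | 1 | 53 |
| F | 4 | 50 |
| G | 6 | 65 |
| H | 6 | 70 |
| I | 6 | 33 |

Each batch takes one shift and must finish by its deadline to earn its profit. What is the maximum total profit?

Profit order: B=72 H=70 G=65 A=61 E=53 F=50 C=43 D=37 I=33
Assign: B→slot 6, H→slot 5, G→slot 4, A→slot 3, E→slot 1, F→slot 2, C skipped, D skipped, I skipped.
Slots: [1:E] [2:F] [3:A] [4:G] [5:H] [6:B]
Profit = 53 + 50 + 61 + 65 + 70 + 72 = 371

371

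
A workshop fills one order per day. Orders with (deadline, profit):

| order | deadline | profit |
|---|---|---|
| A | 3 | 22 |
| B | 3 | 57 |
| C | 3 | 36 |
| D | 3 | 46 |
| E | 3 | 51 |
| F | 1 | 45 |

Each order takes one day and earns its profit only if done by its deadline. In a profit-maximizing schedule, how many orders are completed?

3

Sort by profit descending; place each in the latest free slot ≤ its deadline.
By profit: B(d3,57), E(d3,51), D(d3,46), F(d1,45), C(d3,36), A(d3,22)
B→slot 3; E→slot 2; D→slot 1; F skipped; C skipped; A skipped.
3 of 6 scheduled.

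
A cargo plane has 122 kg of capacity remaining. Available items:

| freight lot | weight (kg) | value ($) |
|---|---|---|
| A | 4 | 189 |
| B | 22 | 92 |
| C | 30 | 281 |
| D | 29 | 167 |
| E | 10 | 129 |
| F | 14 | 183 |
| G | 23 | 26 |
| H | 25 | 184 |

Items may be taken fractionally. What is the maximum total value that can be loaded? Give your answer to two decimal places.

Sort by value per unit weight and fill in that order.
Ratios (sorted): A 47.25, F 13.07, E 12.90, C 9.37, H 7.36, D 5.76, B 4.18, G 1.13
take A (4 @ 189); take F (14 @ 183); take E (10 @ 129); take C (30 @ 281); take H (25 @ 184); take D (29 @ 167); take 10/22 of B → 41.82. Capacity used 122/122.
Total value = 1174.82

1174.82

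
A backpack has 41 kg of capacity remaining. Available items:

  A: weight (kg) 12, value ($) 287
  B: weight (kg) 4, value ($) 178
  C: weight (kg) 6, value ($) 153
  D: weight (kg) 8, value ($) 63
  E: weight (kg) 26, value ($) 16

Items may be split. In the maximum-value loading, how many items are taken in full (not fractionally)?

Sort by value per unit weight and fill in that order.
Ratios (sorted): B 44.50, C 25.50, A 23.92, D 7.88, E 0.62
take B (4 @ 178); take C (6 @ 153); take A (12 @ 287); take D (8 @ 63); take 11/26 of E → 6.77. Capacity used 41/41.
4 item(s) taken whole; one partial (take 11/26 of E).

4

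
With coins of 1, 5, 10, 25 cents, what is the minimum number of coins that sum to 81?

5

Use the largest denomination that fits, subtract, and repeat.
81 − 3×25→6 − 1×5→1 − 1×1→0
Total coins = 3 + 1 + 1 = 5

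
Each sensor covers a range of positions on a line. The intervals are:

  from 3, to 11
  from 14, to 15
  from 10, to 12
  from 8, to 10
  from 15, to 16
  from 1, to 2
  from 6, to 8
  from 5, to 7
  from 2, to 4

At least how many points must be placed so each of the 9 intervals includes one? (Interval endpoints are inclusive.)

4

Process intervals by earliest right end; each time one isn't hit yet, stab at its right endpoint.
Sorted: [1,2] [2,4] [5,7] [6,8] [8,10] [3,11] [10,12] [14,15] [15,16]
{[1,2],[2,4]} hit by 2; {[5,7],[6,8]} hit by 7; {[8,10],[3,11],[10,12]} hit by 10; {[14,15],[15,16]} hit by 15.
Points: 2, 7, 10, 15 (4 total).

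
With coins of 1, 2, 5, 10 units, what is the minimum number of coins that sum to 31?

4

Greedy: take as many of the largest coin as possible, then repeat with the remainder.
31 = 3×10 + 1×1
Total coins = 3 + 1 = 4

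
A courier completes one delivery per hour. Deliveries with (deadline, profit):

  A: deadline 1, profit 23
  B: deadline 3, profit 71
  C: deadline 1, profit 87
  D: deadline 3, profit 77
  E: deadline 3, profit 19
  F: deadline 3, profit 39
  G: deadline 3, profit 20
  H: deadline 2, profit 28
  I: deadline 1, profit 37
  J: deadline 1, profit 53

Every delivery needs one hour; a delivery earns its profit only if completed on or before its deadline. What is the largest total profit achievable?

By profit: C(d1,87), D(d3,77), B(d3,71), J(d1,53), F(d3,39), I(d1,37), H(d2,28), A(d1,23), G(d3,20), E(d3,19)
C→slot 1; D→slot 3; B→slot 2; J skipped; F skipped; I skipped; H skipped; A skipped; G skipped; E skipped.
Profit = 87 + 71 + 77 = 235

235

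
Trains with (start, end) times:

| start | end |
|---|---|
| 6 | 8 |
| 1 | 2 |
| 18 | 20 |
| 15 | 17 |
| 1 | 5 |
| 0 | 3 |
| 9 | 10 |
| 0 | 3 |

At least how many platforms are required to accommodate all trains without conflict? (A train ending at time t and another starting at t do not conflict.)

Events (time:±→running): 0:+→1 0:+→2 1:+→3 1:+→4 … peak 4.

4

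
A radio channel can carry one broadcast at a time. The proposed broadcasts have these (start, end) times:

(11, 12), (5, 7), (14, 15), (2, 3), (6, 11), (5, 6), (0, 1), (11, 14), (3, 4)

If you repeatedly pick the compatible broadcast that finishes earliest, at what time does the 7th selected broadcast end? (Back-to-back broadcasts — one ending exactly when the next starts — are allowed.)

15

By end time: (0,1), (2,3), (3,4), (5,6), (5,7), (6,11), (11,12), (11,14), (14,15).
Pick (0,1); next start ≥ 1 → (2,3); next start ≥ 3 → (3,4); next start ≥ 4 → (5,6); next start ≥ 6 → (6,11); next start ≥ 11 → (11,12); next start ≥ 12 → (14,15).
Selected: (0,1) (2,3) (3,4) (5,6) (6,11) (11,12) (14,15)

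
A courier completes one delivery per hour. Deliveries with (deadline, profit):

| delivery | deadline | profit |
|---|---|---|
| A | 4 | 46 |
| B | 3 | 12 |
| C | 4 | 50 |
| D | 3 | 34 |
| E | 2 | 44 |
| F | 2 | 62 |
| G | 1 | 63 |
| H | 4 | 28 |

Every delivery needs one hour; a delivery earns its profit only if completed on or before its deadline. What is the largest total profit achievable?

Profit order: G=63 F=62 C=50 A=46 E=44 D=34 H=28 B=12
Assign: G→slot 1, F→slot 2, C→slot 4, A→slot 3, E skipped, D skipped, H skipped, B skipped.
Slots: [1:G] [2:F] [3:A] [4:C]
Profit = 63 + 62 + 46 + 50 = 221

221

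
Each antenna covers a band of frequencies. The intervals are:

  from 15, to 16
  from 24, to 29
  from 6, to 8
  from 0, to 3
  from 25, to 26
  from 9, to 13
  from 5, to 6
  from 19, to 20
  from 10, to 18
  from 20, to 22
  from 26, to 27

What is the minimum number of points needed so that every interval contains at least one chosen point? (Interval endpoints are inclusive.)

6

Sorted: [0,3] [5,6] [6,8] [9,13] [15,16] [10,18] [19,20] [20,22] [25,26] [26,27] [24,29]
{[0,3]} hit by 3; {[5,6],[6,8]} hit by 6; {[9,13]} hit by 13; {[15,16],[10,18]} hit by 16; {[19,20],[20,22]} hit by 20; {[25,26],[26,27],[24,29]} hit by 26.
Points: 3, 6, 13, 16, 20, 26 (6 total).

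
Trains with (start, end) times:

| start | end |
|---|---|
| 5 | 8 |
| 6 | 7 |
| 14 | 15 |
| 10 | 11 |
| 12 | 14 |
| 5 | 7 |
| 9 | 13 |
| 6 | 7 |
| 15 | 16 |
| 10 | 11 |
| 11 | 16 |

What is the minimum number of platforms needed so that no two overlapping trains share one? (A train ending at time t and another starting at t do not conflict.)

4

Count concurrent intervals with a sweep; the peak is the room count.
Events (time:±→running): 5:+→1 5:+→2 6:+→3 6:+→4 … peak 4.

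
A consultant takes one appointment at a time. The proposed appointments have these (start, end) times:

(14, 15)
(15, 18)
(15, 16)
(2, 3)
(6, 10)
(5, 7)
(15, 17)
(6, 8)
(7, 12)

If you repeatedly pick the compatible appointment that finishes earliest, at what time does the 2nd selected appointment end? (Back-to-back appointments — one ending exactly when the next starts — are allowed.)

By end time: (2,3), (5,7), (6,8), (6,10), (7,12), (14,15), (15,16), (15,17), (15,18).
Pick (2,3); next start ≥ 3 → (5,7); next start ≥ 7 → (7,12); next start ≥ 12 → (14,15); next start ≥ 15 → (15,16).
Selected: (2,3) (5,7) (7,12) (14,15) (15,16)

7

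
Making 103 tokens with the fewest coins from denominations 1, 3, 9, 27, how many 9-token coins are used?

Greedy: take as many of the largest coin as possible, then repeat with the remainder.
103 − 3×27→22 − 2×9→4 − 1×3→1 − 1×1→0
Count of 9: 2

2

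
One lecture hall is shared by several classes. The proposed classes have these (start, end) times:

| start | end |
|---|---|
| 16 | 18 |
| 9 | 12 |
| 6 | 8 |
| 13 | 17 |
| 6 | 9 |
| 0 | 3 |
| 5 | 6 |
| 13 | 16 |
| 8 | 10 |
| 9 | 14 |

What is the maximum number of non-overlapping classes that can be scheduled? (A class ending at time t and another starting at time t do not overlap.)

6

Greedy by earliest finish: after sorting by end time, pick each interval compatible with the last pick.
By end time: (0,3), (5,6), (6,8), (6,9), (8,10), (9,12), (9,14), (13,16), (13,17), (16,18).
Pick (0,3); next start ≥ 3 → (5,6); next start ≥ 6 → (6,8); next start ≥ 8 → (8,10); next start ≥ 10 → (13,16); next start ≥ 16 → (16,18).
Selected 6 classes.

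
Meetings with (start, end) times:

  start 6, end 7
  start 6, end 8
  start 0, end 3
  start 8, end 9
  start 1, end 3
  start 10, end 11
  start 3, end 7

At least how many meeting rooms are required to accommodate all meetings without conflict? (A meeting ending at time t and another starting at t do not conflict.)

The answer is the maximum number of intervals overlapping at any instant.
starts: [0, 1, 3, 6, 6, 8, 10]
ends:   [3, 3, 7, 7, 8, 9, 11]
s0→1 s1→2 e3→1 e3→0 s3→1 s6→2 s6→3  — peak 3.

3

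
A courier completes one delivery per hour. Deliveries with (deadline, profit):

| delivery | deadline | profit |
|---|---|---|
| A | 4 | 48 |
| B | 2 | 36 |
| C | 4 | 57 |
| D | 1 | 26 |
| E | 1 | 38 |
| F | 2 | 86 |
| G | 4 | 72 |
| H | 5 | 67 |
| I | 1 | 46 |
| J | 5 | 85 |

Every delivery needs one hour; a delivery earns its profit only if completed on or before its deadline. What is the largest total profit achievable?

367

Take jobs in profit order; each goes to the latest open slot no later than its deadline.
Profit order: F=86 J=85 G=72 H=67 C=57 A=48 I=46 E=38 B=36 D=26
Assign: F→slot 2, J→slot 5, G→slot 4, H→slot 3, C→slot 1, A skipped, I skipped, E skipped, B skipped, D skipped.
Slots: [1:C] [2:F] [3:H] [4:G] [5:J]
Profit = 57 + 86 + 67 + 72 + 85 = 367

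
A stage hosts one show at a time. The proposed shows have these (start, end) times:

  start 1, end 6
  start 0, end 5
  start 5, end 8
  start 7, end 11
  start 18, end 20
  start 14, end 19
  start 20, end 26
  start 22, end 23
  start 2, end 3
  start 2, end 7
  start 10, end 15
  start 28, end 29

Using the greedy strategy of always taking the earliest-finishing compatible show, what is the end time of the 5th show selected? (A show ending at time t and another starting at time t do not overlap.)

Greedy by earliest finish: after sorting by end time, pick each interval compatible with the last pick.
Sorted by end: (2,3)  (0,5)  (1,6)  (2,7)  (5,8)  (7,11)  (10,15)  (14,19)  (18,20)  (22,23)  (20,26)  (28,29)
take (2,3); skip (0,5); take (5,8); take (10,15); take (18,20); take (22,23); take (28,29).
Selected: (2,3) (5,8) (10,15) (18,20) (22,23) (28,29)

23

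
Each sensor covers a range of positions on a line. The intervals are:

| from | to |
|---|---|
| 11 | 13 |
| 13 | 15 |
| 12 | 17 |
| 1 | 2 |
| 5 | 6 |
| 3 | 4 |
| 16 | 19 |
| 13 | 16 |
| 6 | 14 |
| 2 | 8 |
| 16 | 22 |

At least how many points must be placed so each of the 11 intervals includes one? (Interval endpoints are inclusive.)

Process intervals by earliest right end; each time one isn't hit yet, stab at its right endpoint.
Sorted: [1,2] [3,4] [5,6] [2,8] [11,13] [6,14] [13,15] [13,16] [12,17] [16,19] [16,22]
{[1,2]} hit by 2; {[3,4]} hit by 4; {[5,6],[2,8]} hit by 6; {[11,13],[6,14],[13,15],[13,16],[12,17]} hit by 13; {[16,19],[16,22]} hit by 19.
Points: 2, 4, 6, 13, 19 (5 total).

5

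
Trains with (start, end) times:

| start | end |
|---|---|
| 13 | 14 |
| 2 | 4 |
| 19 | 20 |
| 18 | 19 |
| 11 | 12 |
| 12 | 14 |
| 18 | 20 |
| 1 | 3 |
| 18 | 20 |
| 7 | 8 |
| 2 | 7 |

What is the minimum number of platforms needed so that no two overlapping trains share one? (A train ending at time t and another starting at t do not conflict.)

Count concurrent intervals with a sweep; the peak is the room count.
Events (time:±→running): 1:+→1 2:+→2 2:+→3 … peak 3.

3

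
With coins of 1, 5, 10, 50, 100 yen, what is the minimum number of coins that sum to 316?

6

316 − 3×100→16 − 1×10→6 − 1×5→1 − 1×1→0
Total coins = 3 + 1 + 1 + 1 = 6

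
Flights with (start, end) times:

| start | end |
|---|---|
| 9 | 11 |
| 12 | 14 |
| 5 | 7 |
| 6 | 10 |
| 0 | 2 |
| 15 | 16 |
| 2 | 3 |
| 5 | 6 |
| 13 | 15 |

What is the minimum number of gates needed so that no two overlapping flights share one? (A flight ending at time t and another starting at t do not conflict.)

Count concurrent intervals with a sweep; the peak is the room count.
starts: [0, 2, 5, 5, 6, 9, 12, 13, 15]
ends:   [2, 3, 6, 7, 10, 11, 14, 15, 16]
s0→1 e2→0 s2→1 e3→0 s5→1 s5→2  — peak 2.

2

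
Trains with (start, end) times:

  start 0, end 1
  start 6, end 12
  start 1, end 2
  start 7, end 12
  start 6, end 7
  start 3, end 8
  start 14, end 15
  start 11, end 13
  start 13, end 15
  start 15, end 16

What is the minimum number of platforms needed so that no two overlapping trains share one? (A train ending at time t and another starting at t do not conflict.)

3

Count concurrent intervals with a sweep; the peak is the room count.
Events (time:±→running): 0:+→1 1:-→0 1:+→1 2:-→0 3:+→1 6:+→2 6:+→3 … peak 3.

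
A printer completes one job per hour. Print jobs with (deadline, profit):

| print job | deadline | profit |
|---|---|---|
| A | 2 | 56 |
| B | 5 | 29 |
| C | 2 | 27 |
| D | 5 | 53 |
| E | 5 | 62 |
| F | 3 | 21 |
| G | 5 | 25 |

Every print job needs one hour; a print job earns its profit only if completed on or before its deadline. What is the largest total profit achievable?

By profit: E(d5,62), A(d2,56), D(d5,53), B(d5,29), C(d2,27), G(d5,25), F(d3,21)
E→slot 5; A→slot 2; D→slot 4; B→slot 3; C→slot 1; G skipped; F skipped.
Profit = 27 + 56 + 29 + 53 + 62 = 227

227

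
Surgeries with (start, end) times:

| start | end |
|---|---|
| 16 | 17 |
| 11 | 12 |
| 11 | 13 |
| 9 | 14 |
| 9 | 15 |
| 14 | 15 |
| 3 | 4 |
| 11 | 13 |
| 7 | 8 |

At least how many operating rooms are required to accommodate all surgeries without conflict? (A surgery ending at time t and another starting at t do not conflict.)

5

Count concurrent intervals with a sweep; the peak is the room count.
starts: [3, 7, 9, 9, 11, 11, 11, 14, 16]
ends:   [4, 8, 12, 13, 13, 14, 15, 15, 17]
s3→1 e4→0 s7→1 e8→0 s9→1 s9→2 s11→3 s11→4 s11→5  — peak 5.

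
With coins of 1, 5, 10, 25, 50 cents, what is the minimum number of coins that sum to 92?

Use the largest denomination that fits, subtract, and repeat.
92 − 1×50→42 − 1×25→17 − 1×10→7 − 1×5→2 − 2×1→0
Total coins = 1 + 1 + 1 + 1 + 2 = 6

6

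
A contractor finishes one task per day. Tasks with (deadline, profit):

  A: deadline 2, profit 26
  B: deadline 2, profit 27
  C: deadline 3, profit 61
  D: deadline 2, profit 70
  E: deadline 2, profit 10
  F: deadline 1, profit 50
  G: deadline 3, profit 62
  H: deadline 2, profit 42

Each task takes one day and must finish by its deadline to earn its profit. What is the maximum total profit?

Take jobs in profit order; each goes to the latest open slot no later than its deadline.
By profit: D(d2,70), G(d3,62), C(d3,61), F(d1,50), H(d2,42), B(d2,27), A(d2,26), E(d2,10)
D→slot 2; G→slot 3; C→slot 1; F skipped; H skipped; B skipped; A skipped; E skipped.
Profit = 61 + 70 + 62 = 193

193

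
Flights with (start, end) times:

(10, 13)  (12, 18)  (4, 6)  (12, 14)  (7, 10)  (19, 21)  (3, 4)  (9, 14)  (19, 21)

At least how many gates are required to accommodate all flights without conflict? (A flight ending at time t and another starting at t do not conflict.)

Events (time:±→running): 3:+→1 4:-→0 4:+→1 6:-→0 7:+→1 9:+→2 10:-→1 10:+→2 12:+→3 12:+→4 … peak 4.

4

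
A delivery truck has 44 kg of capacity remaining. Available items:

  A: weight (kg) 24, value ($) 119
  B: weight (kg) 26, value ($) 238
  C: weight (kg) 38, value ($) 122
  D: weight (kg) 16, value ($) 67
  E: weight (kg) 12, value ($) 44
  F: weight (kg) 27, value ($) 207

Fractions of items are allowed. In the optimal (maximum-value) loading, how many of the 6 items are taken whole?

Sort by value per unit weight and fill in that order.
Order: B (238/26=9.15) > F (207/27=7.67) > A (119/24=4.96) > D (67/16=4.19) > E (44/12=3.67) > C (122/38=3.21)
Fill: take B (26 @ 238) → take 18/27 of F → 138.00; 44/44 used.
1 item(s) taken whole; one partial (take 18/27 of F).

1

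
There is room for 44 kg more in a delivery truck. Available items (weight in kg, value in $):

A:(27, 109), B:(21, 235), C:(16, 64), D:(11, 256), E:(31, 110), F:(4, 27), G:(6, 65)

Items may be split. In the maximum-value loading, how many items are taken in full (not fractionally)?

4

Order: D (256/11=23.27) > B (235/21=11.19) > G (65/6=10.83) > F (27/4=6.75) > A (109/27=4.04) > C (64/16=4.00) > E (110/31=3.55)
Fill: take D (11 @ 256) → take B (21 @ 235) → take G (6 @ 65) → take F (4 @ 27) → take 2/27 of A → 8.07; 44/44 used.
4 item(s) taken whole; one partial (take 2/27 of A).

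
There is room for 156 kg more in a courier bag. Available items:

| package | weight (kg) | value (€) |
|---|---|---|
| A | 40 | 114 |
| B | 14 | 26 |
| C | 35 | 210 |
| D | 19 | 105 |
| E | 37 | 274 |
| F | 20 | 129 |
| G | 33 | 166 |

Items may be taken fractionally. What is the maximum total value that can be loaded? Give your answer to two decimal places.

Ratios (sorted): E 7.41, F 6.45, C 6.00, D 5.53, G 5.03, A 2.85, B 1.86
take E (37 @ 274); take F (20 @ 129); take C (35 @ 210); take D (19 @ 105); take G (33 @ 166); take 12/40 of A → 34.20. Capacity used 156/156.
Total value = 918.20

918.20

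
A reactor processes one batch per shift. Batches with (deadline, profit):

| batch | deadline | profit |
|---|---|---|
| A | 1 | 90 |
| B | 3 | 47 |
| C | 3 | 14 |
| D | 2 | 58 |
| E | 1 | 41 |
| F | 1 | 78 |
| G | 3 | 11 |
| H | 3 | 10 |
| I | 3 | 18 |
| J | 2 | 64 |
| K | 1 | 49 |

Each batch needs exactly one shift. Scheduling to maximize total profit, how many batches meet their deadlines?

3

Sort by profit descending; place each in the latest free slot ≤ its deadline.
By profit: A(d1,90), F(d1,78), J(d2,64), D(d2,58), K(d1,49), B(d3,47), E(d1,41), I(d3,18), C(d3,14), G(d3,11), H(d3,10)
A→slot 1; F skipped; J→slot 2; D skipped; K skipped; B→slot 3; E skipped; I skipped; C skipped; G skipped; H skipped.
3 of 11 scheduled.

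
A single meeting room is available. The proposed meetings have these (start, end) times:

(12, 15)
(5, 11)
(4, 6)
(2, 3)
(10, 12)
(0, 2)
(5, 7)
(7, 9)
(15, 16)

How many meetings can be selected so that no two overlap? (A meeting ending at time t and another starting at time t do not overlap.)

By end time: (0,2), (2,3), (4,6), (5,7), (7,9), (5,11), (10,12), (12,15), (15,16).
Pick (0,2); next start ≥ 2 → (2,3); next start ≥ 3 → (4,6); next start ≥ 6 → (7,9); next start ≥ 9 → (10,12); next start ≥ 12 → (12,15); next start ≥ 15 → (15,16).
Selected 7 meetings.

7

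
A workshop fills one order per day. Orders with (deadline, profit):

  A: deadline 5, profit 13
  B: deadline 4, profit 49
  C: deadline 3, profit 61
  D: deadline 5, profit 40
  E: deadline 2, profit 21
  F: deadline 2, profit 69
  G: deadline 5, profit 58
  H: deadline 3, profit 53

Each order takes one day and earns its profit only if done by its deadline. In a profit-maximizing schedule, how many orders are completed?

5

By profit: F(d2,69), C(d3,61), G(d5,58), H(d3,53), B(d4,49), D(d5,40), E(d2,21), A(d5,13)
F→slot 2; C→slot 3; G→slot 5; H→slot 1; B→slot 4; D skipped; E skipped; A skipped.
5 of 8 scheduled.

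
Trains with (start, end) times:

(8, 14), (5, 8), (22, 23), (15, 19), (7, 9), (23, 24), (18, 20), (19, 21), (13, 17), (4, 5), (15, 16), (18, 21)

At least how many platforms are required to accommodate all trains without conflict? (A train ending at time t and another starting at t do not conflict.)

Events (time:±→running): 4:+→1 5:-→0 5:+→1 7:+→2 8:-→1 8:+→2 9:-→1 13:+→2 14:-→1 15:+→2 15:+→3 … peak 3.

3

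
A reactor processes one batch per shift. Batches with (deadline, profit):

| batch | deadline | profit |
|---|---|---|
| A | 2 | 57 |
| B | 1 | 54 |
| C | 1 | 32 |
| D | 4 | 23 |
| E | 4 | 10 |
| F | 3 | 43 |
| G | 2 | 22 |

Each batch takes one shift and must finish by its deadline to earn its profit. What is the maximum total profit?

Take jobs in profit order; each goes to the latest open slot no later than its deadline.
Profit order: A=57 B=54 F=43 C=32 D=23 G=22 E=10
Assign: A→slot 2, B→slot 1, F→slot 3, C skipped, D→slot 4, G skipped, E skipped.
Slots: [1:B] [2:A] [3:F] [4:D]
Profit = 54 + 57 + 43 + 23 = 177

177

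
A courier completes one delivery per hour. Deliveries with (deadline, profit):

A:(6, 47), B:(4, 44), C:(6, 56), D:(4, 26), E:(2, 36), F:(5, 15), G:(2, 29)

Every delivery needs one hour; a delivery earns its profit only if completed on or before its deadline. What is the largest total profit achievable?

238

Profit order: C=56 A=47 B=44 E=36 G=29 D=26 F=15
Assign: C→slot 6, A→slot 5, B→slot 4, E→slot 2, G→slot 1, D→slot 3, F skipped.
Slots: [1:G] [2:E] [3:D] [4:B] [5:A] [6:C]
Profit = 29 + 36 + 26 + 44 + 47 + 56 = 238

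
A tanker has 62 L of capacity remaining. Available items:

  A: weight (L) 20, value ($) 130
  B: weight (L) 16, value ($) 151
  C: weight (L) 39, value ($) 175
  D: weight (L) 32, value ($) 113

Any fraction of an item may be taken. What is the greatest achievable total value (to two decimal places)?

Sort by value per unit weight and fill in that order.
Ratios (sorted): B 9.44, A 6.50, C 4.49, D 3.53
take B (16 @ 151); take A (20 @ 130); take 26/39 of C → 116.67. Capacity used 62/62.
Total value = 397.67

397.67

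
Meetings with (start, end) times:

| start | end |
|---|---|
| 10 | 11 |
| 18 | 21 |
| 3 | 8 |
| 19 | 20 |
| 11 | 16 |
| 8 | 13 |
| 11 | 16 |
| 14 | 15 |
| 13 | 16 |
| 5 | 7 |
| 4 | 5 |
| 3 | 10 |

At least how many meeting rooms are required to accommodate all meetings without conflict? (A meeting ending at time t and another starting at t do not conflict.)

Count concurrent intervals with a sweep; the peak is the room count.
starts: [3, 3, 4, 5, 8, 10, 11, 11, 13, 14, 18, 19]
ends:   [5, 7, 8, 10, 11, 13, 15, 16, 16, 16, 20, 21]
s3→1 s3→2 s4→3 e5→2 s5→3 e7→2 e8→1 s8→2 e10→1 s10→2 e11→1 s11→2 s11→3 e13→2 s13→3 s14→4  — peak 4.

4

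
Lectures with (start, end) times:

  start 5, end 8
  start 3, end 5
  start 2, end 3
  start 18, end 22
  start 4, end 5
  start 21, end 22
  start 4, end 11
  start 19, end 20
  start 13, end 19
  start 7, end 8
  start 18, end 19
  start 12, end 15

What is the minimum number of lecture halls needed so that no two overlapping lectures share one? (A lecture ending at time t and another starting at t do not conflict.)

Events (time:±→running): 2:+→1 3:-→0 3:+→1 4:+→2 4:+→3 … peak 3.

3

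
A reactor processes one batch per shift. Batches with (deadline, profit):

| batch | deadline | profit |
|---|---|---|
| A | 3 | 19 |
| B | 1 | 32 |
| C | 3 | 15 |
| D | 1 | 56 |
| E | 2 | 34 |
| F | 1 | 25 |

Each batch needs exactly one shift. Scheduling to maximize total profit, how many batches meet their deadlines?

Sort by profit descending; place each in the latest free slot ≤ its deadline.
Profit order: D=56 E=34 B=32 F=25 A=19 C=15
Assign: D→slot 1, E→slot 2, B skipped, F skipped, A→slot 3, C skipped.
Slots: [1:D] [2:E] [3:A]
3 of 6 scheduled.

3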